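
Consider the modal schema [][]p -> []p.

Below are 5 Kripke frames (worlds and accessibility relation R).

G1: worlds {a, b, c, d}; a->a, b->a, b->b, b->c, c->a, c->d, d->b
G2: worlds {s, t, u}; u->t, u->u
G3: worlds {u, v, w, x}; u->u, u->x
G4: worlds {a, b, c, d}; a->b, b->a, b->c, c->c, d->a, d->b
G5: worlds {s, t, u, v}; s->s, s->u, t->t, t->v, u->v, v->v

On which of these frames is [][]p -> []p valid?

This is the axiom for density; its first-order frame correspondent is forall x forall y (Rxy -> exists z (Rxz & Rzy)).
G1: fails — Rcd but no z with Rcz and Rzd.
G2: holds.
G3: holds.
G4: fails — Rab but no z with Raz and Rzb.
G5: holds.

G2, G3, G5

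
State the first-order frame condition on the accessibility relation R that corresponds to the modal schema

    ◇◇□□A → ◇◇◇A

This is a Sahlqvist (Geach-type) schema ◇^2□^2A → □^0◇^3A.
First-order correspondent: ∀x ∀y (xR²y → ∃w (yR²w ∧ xR³w)).

∀x ∀y (xR²y → ∃w (yR²w ∧ xR³w))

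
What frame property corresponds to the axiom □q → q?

Suppose □q→q is valid. At any x set V(q)={w : Rxw}. Then □q holds at x, so q holds at x, i.e. Rxx.
Conversely, any frame satisfying ∀x Rxx validates the schema.
So the correspondent is reflexivity.

Reflexivity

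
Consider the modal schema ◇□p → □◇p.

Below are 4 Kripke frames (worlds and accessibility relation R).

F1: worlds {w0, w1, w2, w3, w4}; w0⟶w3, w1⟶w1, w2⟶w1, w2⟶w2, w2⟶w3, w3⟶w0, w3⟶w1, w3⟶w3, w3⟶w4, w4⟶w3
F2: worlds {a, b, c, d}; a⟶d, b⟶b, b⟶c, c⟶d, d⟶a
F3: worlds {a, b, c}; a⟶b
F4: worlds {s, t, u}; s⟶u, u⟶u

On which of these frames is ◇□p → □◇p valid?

The schema corresponds to convergence: ∀x ∀y ∀z (Rxy ∧ Rxz → ∃w (Ryw ∧ Rzw)).
F1: fails — Rw3w1 and Rw3w0 but w1 and w0 have no common successor.
F2: fails — Rbc and Rbb but c and b have no common successor.
F3: fails — Rab and Rab but b and b have no common successor.
F4: condition met.

F4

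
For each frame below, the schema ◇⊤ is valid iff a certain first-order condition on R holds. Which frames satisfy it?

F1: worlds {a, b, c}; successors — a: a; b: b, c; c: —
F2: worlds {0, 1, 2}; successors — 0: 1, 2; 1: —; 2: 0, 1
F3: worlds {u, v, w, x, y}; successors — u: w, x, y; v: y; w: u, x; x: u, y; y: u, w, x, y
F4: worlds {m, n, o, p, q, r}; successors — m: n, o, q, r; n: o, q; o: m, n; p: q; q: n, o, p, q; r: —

Frame correspondent (Sahlqvist): ∀x ∃y Rxy — i.e. seriality.
F1: fails — world c has no successor.
F2: fails — world 1 has no successor.
F3: condition met.
F4: fails — world r has no successor.
Valid on: F3.

F3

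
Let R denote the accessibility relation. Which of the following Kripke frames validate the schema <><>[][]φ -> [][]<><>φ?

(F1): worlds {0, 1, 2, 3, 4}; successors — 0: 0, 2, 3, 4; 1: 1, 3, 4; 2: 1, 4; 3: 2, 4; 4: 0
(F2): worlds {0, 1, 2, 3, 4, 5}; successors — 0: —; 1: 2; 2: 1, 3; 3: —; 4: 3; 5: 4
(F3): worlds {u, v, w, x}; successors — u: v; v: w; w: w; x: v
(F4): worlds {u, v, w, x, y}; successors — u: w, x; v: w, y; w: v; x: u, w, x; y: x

Frame correspondent (Sahlqvist): forall x forall y forall z ((x R^2 y & x R^2 z) -> exists w (y R^2 w & z R^2 w)) — i.e. a generalized confluence (Geach) condition.
(F1): ✓.
(F2): fails — 1R²1, 1R²3 but no w with 1R²w and 3R²w.
(F3): ✓.
(F4): fails — uR²v, uR²w but no t with vR²t and wR²t.

(F1), (F3)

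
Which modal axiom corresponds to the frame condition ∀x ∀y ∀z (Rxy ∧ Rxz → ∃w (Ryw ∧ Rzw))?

◇□q → □◇q

This is convergence; the standard corresponding axiom is .2: ◇□q → □◇q.
Suppose ◇□q→□◇q is valid. Take Rxy, Rxz and set V(q)={w : Ryw}. Then □q at y so ◇□q at x, so □◇q at x, so ◇q at z, giving w with Rzw and Ryw.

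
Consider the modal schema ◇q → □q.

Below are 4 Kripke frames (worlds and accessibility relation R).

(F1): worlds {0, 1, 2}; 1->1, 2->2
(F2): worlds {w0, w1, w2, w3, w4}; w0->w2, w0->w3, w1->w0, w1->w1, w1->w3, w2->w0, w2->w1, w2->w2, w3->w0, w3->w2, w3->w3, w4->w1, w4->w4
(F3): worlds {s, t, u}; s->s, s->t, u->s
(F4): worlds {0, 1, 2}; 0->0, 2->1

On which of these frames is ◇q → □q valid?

The schema corresponds to partial functionality: ∀x ∀y ∀z (Rxy ∧ Rxz → y = z).
(F1): condition met.
(F2): fails — w0 sees both w2 and w3.
(F3): fails — s sees both s and t.
(F4): condition met.
Valid on: (F1), (F4).

(F1), (F4)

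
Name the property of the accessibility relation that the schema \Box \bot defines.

emptiness of R: \forall x \forall y \neg Rxy

□⊥ is valid iff no world has any successor (otherwise □⊥ fails at any world with one).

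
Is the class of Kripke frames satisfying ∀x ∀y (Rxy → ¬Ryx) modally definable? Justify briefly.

Not definable by any modal formula

Any modally definable frame class is closed under surjective bounded morphisms.
The 5-cycle (worlds a,b,c,d,e with a→b→c→d→e→a) is asymmetric. Mapping every world to a single reflexive point • is a surjective bounded morphism, and the reflexive point is not asymmetric (R•• but asymmetry requires ¬R••).
So the class is not modally definable.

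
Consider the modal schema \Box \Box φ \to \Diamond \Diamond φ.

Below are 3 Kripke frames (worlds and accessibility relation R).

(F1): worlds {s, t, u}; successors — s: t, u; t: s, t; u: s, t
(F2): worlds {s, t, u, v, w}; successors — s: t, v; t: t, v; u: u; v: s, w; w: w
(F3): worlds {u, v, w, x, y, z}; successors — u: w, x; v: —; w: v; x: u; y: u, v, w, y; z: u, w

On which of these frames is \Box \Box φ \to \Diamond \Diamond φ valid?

(F1), (F2)

This is the axiom for a generalized confluence (Geach) condition; its first-order frame correspondent is \forall x \exists w (x R^2 w \wedge x R^2 w).
(F1): satisfies the condition.
(F2): satisfies the condition.
(F3): fails — at v but no t with vR²t and vR²t.
Valid on: (F1), (F2).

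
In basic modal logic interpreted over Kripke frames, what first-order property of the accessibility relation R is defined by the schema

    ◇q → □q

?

Partial functionality

Suppose ◇q→□q is valid. Take Rxy, Rxz and set V(q)={y}. Then ◇q at x, so □q at x, so q at z, i.e. z=y.
Conversely, any frame satisfying ∀x ∀y ∀z (Rxy ∧ Rxz → y = z) validates the schema.
Frame condition: ∀x ∀y ∀z (Rxy ∧ Rxz → y = z).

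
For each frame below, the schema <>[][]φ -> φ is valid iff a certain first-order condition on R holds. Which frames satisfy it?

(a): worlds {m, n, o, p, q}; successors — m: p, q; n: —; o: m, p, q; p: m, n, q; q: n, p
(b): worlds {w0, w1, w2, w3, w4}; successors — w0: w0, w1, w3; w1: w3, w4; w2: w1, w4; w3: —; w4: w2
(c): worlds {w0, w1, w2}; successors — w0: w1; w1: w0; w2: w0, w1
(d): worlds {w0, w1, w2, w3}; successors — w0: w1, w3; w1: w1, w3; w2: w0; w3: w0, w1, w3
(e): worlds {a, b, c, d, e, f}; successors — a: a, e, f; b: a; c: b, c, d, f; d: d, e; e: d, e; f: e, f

This is the axiom for a generalized confluence (Geach) condition; its first-order frame correspondent is forall x forall y (xRy -> exists w (y R^2 w & x = w)).
(a): fails — mRp but no w with pR²w and m=w.
(b): fails — w0Rw1 but no w with w1R²w and w0=w.
(c): fails — w0Rw1 but no w with w1R²w and w0=w.
(d): fails — w2Rw0 but no w with w0R²w and w2=w.
(e): fails — aRe but no w with eR²w and a=w.
Valid on no frame.

none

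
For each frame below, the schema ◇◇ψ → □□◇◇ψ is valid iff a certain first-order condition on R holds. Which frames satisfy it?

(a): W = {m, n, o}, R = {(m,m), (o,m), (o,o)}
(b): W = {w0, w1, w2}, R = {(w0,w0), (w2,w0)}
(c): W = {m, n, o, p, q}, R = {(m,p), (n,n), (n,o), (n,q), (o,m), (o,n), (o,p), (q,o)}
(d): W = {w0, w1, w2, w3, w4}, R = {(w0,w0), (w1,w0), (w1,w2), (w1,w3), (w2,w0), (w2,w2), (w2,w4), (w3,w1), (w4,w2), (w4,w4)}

(b)

The schema corresponds to a generalized confluence (Geach) condition: ∀x ∀y ∀z ((xR²y ∧ xR²z) → ∃w (y = w ∧ zR²w)).
(a): fails — oR²o, oR²m but no w with o=w and mR²w.
(b): holds.
(c): fails — nR²m, nR²m but no w with m=w and mR²w.
(d): fails — w1R²w1, w1R²w0 but no w with w1=w and w0R²w.
Valid on: (b).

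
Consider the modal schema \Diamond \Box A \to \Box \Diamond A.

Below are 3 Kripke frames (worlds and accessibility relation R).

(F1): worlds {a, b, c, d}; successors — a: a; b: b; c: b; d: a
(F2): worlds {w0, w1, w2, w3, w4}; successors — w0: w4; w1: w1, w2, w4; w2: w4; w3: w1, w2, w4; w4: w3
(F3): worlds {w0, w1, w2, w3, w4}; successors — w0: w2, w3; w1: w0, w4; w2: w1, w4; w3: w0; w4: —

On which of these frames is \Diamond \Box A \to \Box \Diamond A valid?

This is the axiom for convergence; its first-order frame correspondent is \forall x \forall y \forall z (Rxy \wedge Rxz \to \exists w (Ryw \wedge Rzw)).
(F1): condition met.
(F2): fails — Rw1w2 and Rw1w4 but w2 and w4 have no common successor.
(F3): fails — Rw0w2 and Rw0w3 but w2 and w3 have no common successor.
Valid on: (F1).

(F1)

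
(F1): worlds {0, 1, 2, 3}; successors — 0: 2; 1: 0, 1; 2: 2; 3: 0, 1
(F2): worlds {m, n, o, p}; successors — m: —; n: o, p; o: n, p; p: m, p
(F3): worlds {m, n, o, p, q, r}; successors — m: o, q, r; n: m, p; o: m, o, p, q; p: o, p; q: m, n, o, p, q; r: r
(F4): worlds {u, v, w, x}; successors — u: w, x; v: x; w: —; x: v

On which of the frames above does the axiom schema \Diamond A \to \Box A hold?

This is the axiom for partial functionality; its first-order frame correspondent is \forall x \forall y \forall z (Rxy \wedge Rxz \to y = z).
(F1): fails — 1 sees both 0 and 1.
(F2): fails — n sees both o and p.
(F3): fails — m sees both o and q.
(F4): fails — u sees both w and x.
Valid on no frame.

none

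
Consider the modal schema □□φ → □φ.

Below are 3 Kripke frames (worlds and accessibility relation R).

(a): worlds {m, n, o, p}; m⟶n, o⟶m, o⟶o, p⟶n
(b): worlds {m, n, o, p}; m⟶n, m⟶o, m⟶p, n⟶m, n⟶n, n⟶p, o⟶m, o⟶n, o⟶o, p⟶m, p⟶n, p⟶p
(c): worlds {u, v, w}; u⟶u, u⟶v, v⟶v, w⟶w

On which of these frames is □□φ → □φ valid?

This is the axiom for density; its first-order frame correspondent is ∀x ∀y (Rxy → ∃z (Rxz ∧ Rzy)).
(a): fails — Rpn but no z with Rpz and Rzn.
(b): ✓.
(c): ✓.

(b), (c)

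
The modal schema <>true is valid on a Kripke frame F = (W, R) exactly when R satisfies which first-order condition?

This schema is equivalent to the D axiom □ψ → ◇ψ.
Its frame correspondent is seriality — forall x exists y Rxy.

seriality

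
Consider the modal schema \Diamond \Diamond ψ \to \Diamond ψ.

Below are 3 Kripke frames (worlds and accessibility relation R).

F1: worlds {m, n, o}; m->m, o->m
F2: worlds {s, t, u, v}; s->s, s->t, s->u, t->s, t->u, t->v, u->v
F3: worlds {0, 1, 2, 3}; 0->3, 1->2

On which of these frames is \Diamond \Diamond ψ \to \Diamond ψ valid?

F1, F3

Frame correspondent (Sahlqvist): \forall x \forall y \forall z (Rxy \wedge Ryz \to Rxz) — i.e. transitivity.
F1: condition met.
F2: fails — Rts and Rst but not Rtt.
F3: condition met.
Valid on: F1, F3.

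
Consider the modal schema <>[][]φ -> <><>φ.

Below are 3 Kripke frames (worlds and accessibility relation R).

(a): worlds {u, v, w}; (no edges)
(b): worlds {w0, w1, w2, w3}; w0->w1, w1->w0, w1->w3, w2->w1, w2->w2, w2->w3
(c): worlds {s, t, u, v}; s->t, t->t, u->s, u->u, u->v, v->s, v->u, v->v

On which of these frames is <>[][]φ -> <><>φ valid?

The schema corresponds to a generalized confluence (Geach) condition: forall x forall y (xRy -> exists w (y R^2 w & x R^2 w)).
(a): ✓.
(b): fails — w0Rw1 but no w with w1R²w and w0R²w.
(c): ✓.
Valid on: (a), (c).

(a), (c)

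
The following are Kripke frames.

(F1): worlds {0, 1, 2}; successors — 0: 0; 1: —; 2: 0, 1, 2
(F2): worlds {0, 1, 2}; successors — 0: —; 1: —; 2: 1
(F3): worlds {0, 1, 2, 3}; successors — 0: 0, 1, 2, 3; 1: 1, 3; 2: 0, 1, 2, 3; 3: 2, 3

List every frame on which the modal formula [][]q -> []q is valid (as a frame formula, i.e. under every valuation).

(F1), (F3)

The schema corresponds to density: forall x forall y (Rxy -> exists z (Rxz & Rzy)).
(F1): ✓.
(F2): fails — R21 but no z with R2z and Rz1.
(F3): ✓.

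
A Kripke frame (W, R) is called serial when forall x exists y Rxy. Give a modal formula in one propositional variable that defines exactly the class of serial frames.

□q → ◇q

The condition is seriality. The D schema □q → ◇q defines it.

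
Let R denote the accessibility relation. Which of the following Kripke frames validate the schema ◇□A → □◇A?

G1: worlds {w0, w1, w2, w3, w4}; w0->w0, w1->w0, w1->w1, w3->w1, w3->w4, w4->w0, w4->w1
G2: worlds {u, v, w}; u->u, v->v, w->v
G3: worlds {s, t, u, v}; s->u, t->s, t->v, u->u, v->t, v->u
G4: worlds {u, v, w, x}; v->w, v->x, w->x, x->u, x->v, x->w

Frame correspondent (Sahlqvist): ∀x ∀y ∀z (Rxy ∧ Rxz → ∃w (Ryw ∧ Rzw)) — i.e. convergence.
G1: condition met.
G2: condition met.
G3: fails — Rvt and Rvu but t and u have no common successor.
G4: fails — Rvw and Rvx but w and x have no common successor.
Valid on: G1, G2.

G1, G2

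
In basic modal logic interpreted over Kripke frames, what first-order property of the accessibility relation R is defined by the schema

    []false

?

□⊥ is valid iff no world has any successor (otherwise □⊥ fails at any world with one).

emptiness of R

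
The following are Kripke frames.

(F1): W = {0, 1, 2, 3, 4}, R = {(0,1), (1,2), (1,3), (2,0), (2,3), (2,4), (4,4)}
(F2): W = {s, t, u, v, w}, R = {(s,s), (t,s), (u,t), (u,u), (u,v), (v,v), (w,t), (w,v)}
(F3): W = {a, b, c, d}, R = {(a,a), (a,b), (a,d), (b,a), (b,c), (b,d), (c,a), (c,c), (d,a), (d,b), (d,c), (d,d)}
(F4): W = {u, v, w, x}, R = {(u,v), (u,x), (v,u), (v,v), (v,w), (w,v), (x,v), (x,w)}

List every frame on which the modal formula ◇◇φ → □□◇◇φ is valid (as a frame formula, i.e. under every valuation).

(F3)

This is the axiom for a generalized confluence (Geach) condition; its first-order frame correspondent is ∀x ∀y ∀z ((xR²y ∧ xR²z) → ∃w (y = w ∧ zR²w)).
(F1): fails — 0R²2, 0R²2 but no w with 2=w and 2R²w.
(F2): fails — uR²s, uR²v but no w* with s=w* and vR²w*.
(F3): satisfies the condition.
(F4): fails — vR²x, vR²u but no t with x=t and uR²t.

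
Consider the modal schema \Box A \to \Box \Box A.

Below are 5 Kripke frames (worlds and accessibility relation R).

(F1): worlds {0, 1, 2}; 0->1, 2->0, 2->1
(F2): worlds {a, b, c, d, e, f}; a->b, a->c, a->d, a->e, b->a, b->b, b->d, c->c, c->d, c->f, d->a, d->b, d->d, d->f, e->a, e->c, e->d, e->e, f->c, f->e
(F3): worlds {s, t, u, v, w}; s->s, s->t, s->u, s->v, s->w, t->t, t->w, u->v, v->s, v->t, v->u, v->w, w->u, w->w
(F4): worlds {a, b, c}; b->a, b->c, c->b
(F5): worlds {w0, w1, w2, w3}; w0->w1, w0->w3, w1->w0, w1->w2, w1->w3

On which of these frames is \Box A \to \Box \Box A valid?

(F1)

Frame correspondent (Sahlqvist): \forall x \forall y \forall z (Rxy \wedge Ryz \to Rxz) — i.e. transitivity.
(F1): holds.
(F2): fails — Rcd and Rda but not Rca.
(F3): fails — Ruv and Rvw but not Ruw.
(F4): fails — Rcb and Rba but not Rca.
(F5): fails — Rw1w0 and Rw0w1 but not Rw1w1.
Valid on: (F1).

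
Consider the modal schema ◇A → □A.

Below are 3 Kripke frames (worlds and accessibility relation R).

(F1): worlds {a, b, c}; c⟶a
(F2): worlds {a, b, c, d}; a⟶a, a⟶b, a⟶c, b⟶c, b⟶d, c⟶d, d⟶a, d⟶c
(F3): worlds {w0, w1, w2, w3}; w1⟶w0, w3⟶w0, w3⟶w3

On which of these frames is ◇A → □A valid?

(F1)

The schema corresponds to partial functionality: ∀x ∀y ∀z (Rxy ∧ Rxz → y = z).
(F1): satisfies the condition.
(F2): fails — a sees both a and b.
(F3): fails — w3 sees both w0 and w3.
Valid on: (F1).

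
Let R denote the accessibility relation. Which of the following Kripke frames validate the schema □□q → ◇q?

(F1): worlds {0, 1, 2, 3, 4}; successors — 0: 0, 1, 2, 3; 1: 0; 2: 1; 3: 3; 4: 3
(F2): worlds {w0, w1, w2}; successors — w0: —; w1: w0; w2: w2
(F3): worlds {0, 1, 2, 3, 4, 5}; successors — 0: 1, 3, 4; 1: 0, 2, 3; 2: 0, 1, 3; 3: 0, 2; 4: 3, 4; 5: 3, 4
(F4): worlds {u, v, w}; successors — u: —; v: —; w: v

(F3)

This is the axiom for a generalized confluence (Geach) condition; its first-order frame correspondent is ∀x ∃w (xR²w ∧ xRw).
(F1): fails — at 2 but no w with 2R²w and 2Rw.
(F2): fails — at w0 but no w with w0R²w and w0Rw.
(F3): ✓.
(F4): fails — at u but no t with uR²t and uRt.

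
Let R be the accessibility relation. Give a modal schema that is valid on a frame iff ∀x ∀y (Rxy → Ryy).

□(□s → s)

A defining formula is □(□s → s) (the T□ axiom).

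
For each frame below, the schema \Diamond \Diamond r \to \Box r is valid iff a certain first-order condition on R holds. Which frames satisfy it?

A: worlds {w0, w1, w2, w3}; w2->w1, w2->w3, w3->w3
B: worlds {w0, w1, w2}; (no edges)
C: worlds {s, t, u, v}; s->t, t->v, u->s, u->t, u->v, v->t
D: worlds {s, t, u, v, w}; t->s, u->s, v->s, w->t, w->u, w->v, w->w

This is the axiom for a generalized confluence (Geach) condition; its first-order frame correspondent is \forall x \forall y \forall z ((x R^2 y \wedge xRz) \to \exists w (y = w \wedge z = w)).
A: fails — w2R²w3, w2Rw1 but w3 ≠ w1.
B: holds.
C: fails — sR²v, sRt but v ≠ t.
D: fails — wR²s, wRt but s ≠ t.
Valid on: B.

B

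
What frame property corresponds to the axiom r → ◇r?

Equivalently (dual form): □r → r.
Suppose □r→r is valid. At any x set V(r)={w : Rxw}. Then □r holds at x, so r holds at x, i.e. Rxx.
Conversely, any frame satisfying ∀x Rxx validates the schema.
Frame condition: ∀x Rxx.

Reflexivity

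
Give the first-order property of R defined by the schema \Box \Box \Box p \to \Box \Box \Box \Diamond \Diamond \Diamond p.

This is a Sahlqvist (Geach-type) schema ◇^0□^3p → □^3◇^3p.
First-order correspondent: \forall x \forall z (x R^3 z \to \exists w (x R^3 w \wedge z R^3 w)).

\forall x \forall z (x R^3 z \to \exists w (x R^3 w \wedge z R^3 w))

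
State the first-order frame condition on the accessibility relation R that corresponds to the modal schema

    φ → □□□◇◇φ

∀x ∀z (xR³z → ∃w (x = w ∧ zR²w))

This is a Sahlqvist (Geach-type) schema ◇^0□^0φ → □^3◇^2φ.
First-order correspondent: ∀x ∀z (xR³z → ∃w (x = w ∧ zR²w)).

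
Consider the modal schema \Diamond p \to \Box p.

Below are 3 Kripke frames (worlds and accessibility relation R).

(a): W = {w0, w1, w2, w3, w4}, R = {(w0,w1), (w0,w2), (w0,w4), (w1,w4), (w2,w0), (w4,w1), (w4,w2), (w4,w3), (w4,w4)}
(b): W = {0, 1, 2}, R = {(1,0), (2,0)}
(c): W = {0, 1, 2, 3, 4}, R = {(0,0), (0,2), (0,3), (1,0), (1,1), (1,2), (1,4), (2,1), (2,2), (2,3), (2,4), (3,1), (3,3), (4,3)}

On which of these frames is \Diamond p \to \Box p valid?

The schema corresponds to partial functionality: \forall x \forall y \forall z (Rxy \wedge Rxz \to y = z).
(a): fails — w0 sees both w1 and w2.
(b): ✓.
(c): fails — 0 sees both 0 and 2.

(b)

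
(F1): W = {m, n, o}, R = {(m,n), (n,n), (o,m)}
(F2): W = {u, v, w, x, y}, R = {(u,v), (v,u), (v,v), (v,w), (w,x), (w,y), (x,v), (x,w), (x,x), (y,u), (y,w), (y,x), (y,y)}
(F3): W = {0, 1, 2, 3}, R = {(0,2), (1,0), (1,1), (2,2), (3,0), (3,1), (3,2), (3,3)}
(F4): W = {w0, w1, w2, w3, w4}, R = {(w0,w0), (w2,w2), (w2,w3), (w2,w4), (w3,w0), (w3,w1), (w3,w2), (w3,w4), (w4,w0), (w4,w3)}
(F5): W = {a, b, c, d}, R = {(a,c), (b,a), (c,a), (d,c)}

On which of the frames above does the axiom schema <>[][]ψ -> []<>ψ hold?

Frame correspondent (Sahlqvist): forall x forall y forall z ((xRy & xRz) -> exists w (y R^2 w & zRw)) — i.e. a generalized confluence (Geach) condition.
(F1): satisfies the condition.
(F2): fails — vRu, vRw but no t with uR²t and wRt.
(F3): fails — 1R0, 1R1 but no w with 0R²w and 1Rw.
(F4): fails — w3Rw0, w3Rw1 but no w with w0R²w and w1Rw.
(F5): fails — aRc, aRc but no w with cR²w and cRw.
Valid on: (F1).

(F1)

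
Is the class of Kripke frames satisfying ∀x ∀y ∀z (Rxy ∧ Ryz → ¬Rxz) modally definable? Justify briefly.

Not definable by any modal formula

If a class were modally definable it would be closed under surjective bounded morphisms (Goldblatt–Thomason).
The 7-cycle (worlds s,t,u,v,w,x,y with s→t→u→v→w→x→y→s) is intransitive. Mapping every world to a single reflexive point • is a surjective bounded morphism; the reflexive point is not intransitive (R••∧R•• but R••).
Hence intransitivity is not modally definable.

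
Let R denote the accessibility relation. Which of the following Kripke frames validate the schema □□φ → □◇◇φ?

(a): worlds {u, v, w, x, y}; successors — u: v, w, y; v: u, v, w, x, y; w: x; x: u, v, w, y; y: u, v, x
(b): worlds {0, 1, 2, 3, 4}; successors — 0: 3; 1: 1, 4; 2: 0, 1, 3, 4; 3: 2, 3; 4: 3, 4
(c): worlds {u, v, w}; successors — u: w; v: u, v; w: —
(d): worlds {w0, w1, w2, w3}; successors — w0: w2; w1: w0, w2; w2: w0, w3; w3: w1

This is the axiom for a generalized confluence (Geach) condition; its first-order frame correspondent is ∀x ∀z (xRz → ∃w (xR²w ∧ zR²w)).
(a): holds.
(b): holds.
(c): fails — uRw but no t with uR²t and wR²t.
(d): fails — w0Rw2 but no w with w0R²w and w2R²w.
Valid on: (a), (b).

(a), (b)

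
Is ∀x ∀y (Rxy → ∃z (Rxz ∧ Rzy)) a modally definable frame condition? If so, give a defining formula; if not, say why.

This is a Sahlqvist condition; the C4 axiom □□r → □r defines it.
Suppose □□r→□r is valid. Take Rxy and set V(r)={w : xR²w}. Then □□r at x, so □r at x, so r at y, i.e. ∃z(Rxz∧Rzy).

Definable; □□r → □r defines it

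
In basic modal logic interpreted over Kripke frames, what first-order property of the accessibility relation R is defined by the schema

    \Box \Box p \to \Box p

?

Density

Suppose □□p→□p is valid. Take Rxy and set V(p)={w : xR²w}. Then □□p at x, so □p at x, so p at y, i.e. ∃z(Rxz∧Rzy).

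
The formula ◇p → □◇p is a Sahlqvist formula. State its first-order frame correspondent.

The Euclidean property

Suppose ◇p→□◇p is valid. Take Rxy, Rxz and set V(p)={y}. Then ◇p at x, so □◇p at x, so ◇p at z, so some w with Rzw has p; w=y, i.e. Rzy. By symmetry of the argument, Ryz.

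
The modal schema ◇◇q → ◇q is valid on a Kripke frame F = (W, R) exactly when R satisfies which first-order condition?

transitivity

Equivalently (dual form): □q → □□q.
Suppose □q→□□q is valid. Take Rxy, Ryz and set V(q)={w : Rxw}. Then □q at x, so □□q at x, so □q at y, so q at z, i.e. Rxz.
Conversely, any frame satisfying ∀x ∀y ∀z (Rxy ∧ Ryz → Rxz) validates the schema.
So the correspondent is transitivity.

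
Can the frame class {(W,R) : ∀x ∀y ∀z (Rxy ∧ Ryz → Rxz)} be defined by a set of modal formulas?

Definable; □r → □□r defines it

Yes: it is transitivity, defined by the 4 schema □r → □□r.
Suppose □r→□□r is valid. Take Rxy, Ryz and set V(r)={w : Rxw}. Then □r at x, so □□r at x, so □r at y, so r at z, i.e. Rxz.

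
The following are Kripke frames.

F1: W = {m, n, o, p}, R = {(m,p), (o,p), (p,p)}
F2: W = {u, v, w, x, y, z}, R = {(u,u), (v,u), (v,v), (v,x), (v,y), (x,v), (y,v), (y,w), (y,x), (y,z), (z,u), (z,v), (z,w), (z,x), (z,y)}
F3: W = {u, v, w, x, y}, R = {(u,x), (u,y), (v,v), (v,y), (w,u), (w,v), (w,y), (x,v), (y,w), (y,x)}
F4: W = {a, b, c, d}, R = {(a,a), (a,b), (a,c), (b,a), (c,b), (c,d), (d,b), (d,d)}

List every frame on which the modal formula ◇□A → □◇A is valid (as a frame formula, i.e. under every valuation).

Frame correspondent (Sahlqvist): ∀x ∀y ∀z (Rxy ∧ Rxz → ∃w (Ryw ∧ Rzw)) — i.e. convergence.
F1: satisfies the condition.
F2: fails — Rvu and Rvx but u and x have no common successor.
F3: fails — Rux and Ruy but x and y have no common successor.
F4: fails — Rab and Rac but b and c have no common successor.

F1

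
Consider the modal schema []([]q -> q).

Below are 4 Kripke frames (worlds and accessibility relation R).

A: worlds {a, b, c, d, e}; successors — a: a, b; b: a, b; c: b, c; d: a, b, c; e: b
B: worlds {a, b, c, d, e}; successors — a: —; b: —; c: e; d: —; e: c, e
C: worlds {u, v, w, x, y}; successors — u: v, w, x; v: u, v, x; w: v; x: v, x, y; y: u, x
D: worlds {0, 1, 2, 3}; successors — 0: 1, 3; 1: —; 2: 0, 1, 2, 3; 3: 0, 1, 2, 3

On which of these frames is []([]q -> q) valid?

Frame correspondent (Sahlqvist): forall x forall y (Rxy -> Ryy) — i.e. shift-reflexivity.
A: ✓.
B: fails — Rec but not Rcc.
C: fails — Ruw but not Rww.
D: fails — R31 but not R11.

A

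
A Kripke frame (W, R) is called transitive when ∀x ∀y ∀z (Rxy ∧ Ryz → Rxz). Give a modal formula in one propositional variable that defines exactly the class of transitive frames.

□r → □□r

The condition is transitivity. The 4 schema □r → □□r defines it.
Suppose □r→□□r is valid. Take Rxy, Ryz and set V(r)={w : Rxw}. Then □r at x, so □□r at x, so □r at y, so r at z, i.e. Rxz.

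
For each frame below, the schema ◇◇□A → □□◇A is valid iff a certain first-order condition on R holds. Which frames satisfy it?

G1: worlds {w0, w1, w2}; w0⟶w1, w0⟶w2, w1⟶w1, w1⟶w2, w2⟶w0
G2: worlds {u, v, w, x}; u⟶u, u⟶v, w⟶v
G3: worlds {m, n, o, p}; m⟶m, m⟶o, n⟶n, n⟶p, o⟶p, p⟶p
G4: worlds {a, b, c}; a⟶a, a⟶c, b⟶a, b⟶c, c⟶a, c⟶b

G4

This is the axiom for a generalized confluence (Geach) condition; its first-order frame correspondent is ∀x ∀y ∀z ((xR²y ∧ xR²z) → ∃w (yRw ∧ zRw)).
G1: fails — w0R²w0, w0R²w2 but no w with w0Rw and w2Rw.
G2: fails — uR²u, uR²v but no t with uRt and vRt.
G3: fails — mR²m, mR²o but no w with mRw and oRw.
G4: ✓.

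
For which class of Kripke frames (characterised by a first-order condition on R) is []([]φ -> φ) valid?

Suppose □(□φ→φ) is valid. Take Rxy and set V(φ)={w : Ryw}. Then at y, □φ holds; since □(□φ→φ) at x, □φ→φ at y, so φ at y, i.e. Ryy.

Shift-reflexivity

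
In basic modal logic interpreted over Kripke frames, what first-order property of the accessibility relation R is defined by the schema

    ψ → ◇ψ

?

reflexivity: ∀x Rxx

Replacing ψ by ¬ψ and contraposing gives the equivalent schema □ψ → ψ.
Suppose □ψ→ψ is valid. At any x set V(ψ)={w : Rxw}. Then □ψ holds at x, so ψ holds at x, i.e. Rxx.
The converse is a direct semantic check.
Frame condition: ∀x Rxx.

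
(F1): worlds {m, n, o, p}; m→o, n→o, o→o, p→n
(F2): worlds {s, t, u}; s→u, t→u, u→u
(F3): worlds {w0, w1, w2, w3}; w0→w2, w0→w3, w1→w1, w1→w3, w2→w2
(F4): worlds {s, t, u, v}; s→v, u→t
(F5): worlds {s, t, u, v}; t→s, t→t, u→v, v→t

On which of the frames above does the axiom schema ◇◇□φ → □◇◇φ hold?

(F1), (F2), (F4)

Frame correspondent (Sahlqvist): ∀x ∀y ∀z ((xR²y ∧ xRz) → ∃w (yRw ∧ zR²w)) — i.e. a generalized confluence (Geach) condition.
(F1): ✓.
(F2): ✓.
(F3): fails — w0R²w2, w0Rw3 but no w with w2Rw and w3R²w.
(F4): ✓.
(F5): fails — tR²s, tRs but no w with sRw and sR²w.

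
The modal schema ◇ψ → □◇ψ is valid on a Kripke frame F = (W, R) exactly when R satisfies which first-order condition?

Suppose ◇ψ→□◇ψ is valid. Take Rxy, Rxz and set V(ψ)={y}. Then ◇ψ at x, so □◇ψ at x, so ◇ψ at z, so some w with Rzw has ψ; w=y, i.e. Rzy. By symmetry of the argument, Ryz.

the Euclidean property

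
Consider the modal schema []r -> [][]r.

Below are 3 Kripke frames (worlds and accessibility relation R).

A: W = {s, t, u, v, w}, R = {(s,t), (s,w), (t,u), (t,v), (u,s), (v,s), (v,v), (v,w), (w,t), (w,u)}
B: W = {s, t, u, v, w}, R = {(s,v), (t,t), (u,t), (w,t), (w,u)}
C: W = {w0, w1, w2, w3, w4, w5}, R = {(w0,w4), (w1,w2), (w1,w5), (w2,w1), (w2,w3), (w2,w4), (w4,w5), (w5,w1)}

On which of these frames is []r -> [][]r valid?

B

Frame correspondent (Sahlqvist): forall x forall y forall z (Rxy & Ryz -> Rxz) — i.e. transitivity.
A: fails — Rwt and Rtv but not Rwv.
B: satisfies the condition.
C: fails — Rw1w5 and Rw5w1 but not Rw1w1.
Valid on: B.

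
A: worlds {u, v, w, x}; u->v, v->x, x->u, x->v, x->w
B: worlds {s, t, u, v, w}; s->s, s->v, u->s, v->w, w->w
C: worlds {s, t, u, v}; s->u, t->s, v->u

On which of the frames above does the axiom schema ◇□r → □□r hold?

C

This is the axiom for a generalized confluence (Geach) condition; its first-order frame correspondent is ∀x ∀y ∀z ((xRy ∧ xR²z) → ∃w (yRw ∧ z = w)).
A: fails — xRu, xR²x but no t with uRt and x=t.
B: fails — sRs, sR²w but no w* with sRw* and w=w*.
C: satisfies the condition.
Valid on: C.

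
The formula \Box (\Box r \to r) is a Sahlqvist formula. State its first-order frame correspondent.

Suppose □(□r→r) is valid. Take Rxy and set V(r)={w : Ryw}. Then at y, □r holds; since □(□r→r) at x, □r→r at y, so r at y, i.e. Ryy.

shift-reflexivity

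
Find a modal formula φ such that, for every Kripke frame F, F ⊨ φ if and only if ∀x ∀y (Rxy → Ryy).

A defining formula is □(□q → q) (the T□ axiom).
Suppose □(□q→q) is valid. Take Rxy and set V(q)={w : Ryw}. Then at y, □q holds; since □(□q→q) at x, □q→q at y, so q at y, i.e. Ryy.

□(□q → q)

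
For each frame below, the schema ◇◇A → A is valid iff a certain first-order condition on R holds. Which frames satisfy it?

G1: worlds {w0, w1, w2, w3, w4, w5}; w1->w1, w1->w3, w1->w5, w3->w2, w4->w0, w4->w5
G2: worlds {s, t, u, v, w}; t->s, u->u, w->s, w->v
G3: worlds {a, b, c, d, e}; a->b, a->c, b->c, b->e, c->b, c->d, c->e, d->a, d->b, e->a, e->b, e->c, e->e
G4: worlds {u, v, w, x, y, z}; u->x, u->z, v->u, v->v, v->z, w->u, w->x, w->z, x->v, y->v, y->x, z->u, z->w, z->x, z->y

The schema corresponds to a generalized confluence (Geach) condition: ∀x ∀y (xR²y → ∃w (y = w ∧ x = w)).
G1: fails — w1R²w2 but w2 ≠ w1.
G2: ✓.
G3: fails — aR²b but b ≠ a.
G4: fails — uR²v but v ≠ u.

G2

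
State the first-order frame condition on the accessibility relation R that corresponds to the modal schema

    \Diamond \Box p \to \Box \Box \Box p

This is a Sahlqvist (Geach-type) schema ◇^1□^1p → □^3◇^0p.
Minimal-valuation argument: fix x; take any y with xR^1y and any z with xR^3z. Set V(p) to the set of worlds R-reachable from y in exactly 1 step. Then □^1p holds at y, so the antecedent holds at x; validity forces ◇^0p at z, giving a w with zR^0w and yR^1w.
First-order correspondent: \forall x \forall y \forall z ((xRy \wedge x R^3 z) \to \exists w (yRw \wedge z = w)).

\forall x \forall y \forall z ((xRy \wedge x R^3 z) \to \exists w (yRw \wedge z = w))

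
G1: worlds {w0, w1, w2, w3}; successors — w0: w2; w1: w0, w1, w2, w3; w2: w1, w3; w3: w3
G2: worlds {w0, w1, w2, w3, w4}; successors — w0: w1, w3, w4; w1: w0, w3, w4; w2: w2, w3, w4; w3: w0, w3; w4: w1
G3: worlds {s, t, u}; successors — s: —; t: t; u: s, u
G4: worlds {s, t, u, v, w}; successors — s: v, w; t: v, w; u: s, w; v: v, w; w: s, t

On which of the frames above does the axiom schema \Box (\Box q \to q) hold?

This is the axiom for shift-reflexivity; its first-order frame correspondent is \forall x \forall y (Rxy \to Ryy).
G1: fails — Rw1w2 but not Rw2w2.
G2: fails — Rw1w0 but not Rw0w0.
G3: fails — Rus but not Rss.
G4: fails — Rwt but not Rtt.

none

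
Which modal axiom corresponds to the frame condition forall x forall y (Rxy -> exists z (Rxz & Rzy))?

□□ψ → □ψ

The condition is density. The C4 schema □□ψ → □ψ defines it.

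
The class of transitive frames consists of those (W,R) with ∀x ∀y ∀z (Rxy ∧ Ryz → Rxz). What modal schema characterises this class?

The condition is transitivity. The 4 schema □p → □□p defines it.
Suppose □p→□□p is valid. Take Rxy, Ryz and set V(p)={w : Rxw}. Then □p at x, so □□p at x, so □p at y, so p at z, i.e. Rxz.

□p → □□p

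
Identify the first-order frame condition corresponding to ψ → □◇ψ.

symmetry

Suppose ψ→□◇ψ is valid. Take Rxy and set V(ψ)={x}. Then ψ at x, so □◇ψ at x, so ◇ψ at y, so some z with Ryz has ψ; z=x, i.e. Ryx.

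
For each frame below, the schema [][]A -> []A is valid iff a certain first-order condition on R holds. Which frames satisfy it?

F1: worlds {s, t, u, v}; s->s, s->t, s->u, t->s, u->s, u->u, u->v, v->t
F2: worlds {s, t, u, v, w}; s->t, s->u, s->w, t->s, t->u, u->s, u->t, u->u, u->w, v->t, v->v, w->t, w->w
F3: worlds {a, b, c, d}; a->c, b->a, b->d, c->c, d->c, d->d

F2

This is the axiom for density; its first-order frame correspondent is forall x forall y (Rxy -> exists z (Rxz & Rzy)).
F1: fails — Rvt but no z with Rvz and Rzt.
F2: ✓.
F3: fails — Rba but no z with Rbz and Rza.
Valid on: F2.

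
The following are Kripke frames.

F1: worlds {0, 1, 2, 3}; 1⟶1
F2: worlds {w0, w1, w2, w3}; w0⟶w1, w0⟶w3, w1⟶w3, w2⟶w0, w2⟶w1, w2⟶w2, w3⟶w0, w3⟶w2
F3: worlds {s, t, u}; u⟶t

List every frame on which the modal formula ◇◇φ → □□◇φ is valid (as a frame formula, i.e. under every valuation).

F1, F3

This is the axiom for a generalized confluence (Geach) condition; its first-order frame correspondent is ∀x ∀y ∀z ((xR²y ∧ xR²z) → ∃w (y = w ∧ zRw)).
F1: condition met.
F2: fails — w0R²w0, w0R²w0 but no w with w0=w and w0Rw.
F3: condition met.
Valid on: F1, F3.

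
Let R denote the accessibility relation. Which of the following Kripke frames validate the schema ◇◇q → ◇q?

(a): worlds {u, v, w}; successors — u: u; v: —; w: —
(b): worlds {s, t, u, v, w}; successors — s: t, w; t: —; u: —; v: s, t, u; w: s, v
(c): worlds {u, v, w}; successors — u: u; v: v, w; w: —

Frame correspondent (Sahlqvist): ∀x ∀y ∀z (Rxy ∧ Ryz → Rxz) — i.e. transitivity.
(a): holds.
(b): fails — Rvs and Rsw but not Rvw.
(c): holds.

(a), (c)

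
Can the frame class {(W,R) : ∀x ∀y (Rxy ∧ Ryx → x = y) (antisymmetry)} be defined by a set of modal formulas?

If a class were modally definable it would be closed under surjective bounded morphisms (Goldblatt–Thomason).
The 8-cycle (worlds w0,w1,w2,w3,w4,w5,w6,w7 with w0→w1→w2→w3→w4→w5→w6→w7→w0) is antisymmetric. Sending even-indexed worlds to s and odd-indexed worlds to t is a surjective bounded morphism onto the two-world frame with s↔t, which is not antisymmetric.
Hence antisymmetry is not modally definable.

Not modally definable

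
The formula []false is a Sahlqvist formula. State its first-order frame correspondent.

Emptiness of R

□⊥ is valid iff no world has any successor (otherwise □⊥ fails at any world with one).
Conversely, on a frame with emptiness of R the schema holds at every world under every valuation.
So the correspondent is emptiness of R.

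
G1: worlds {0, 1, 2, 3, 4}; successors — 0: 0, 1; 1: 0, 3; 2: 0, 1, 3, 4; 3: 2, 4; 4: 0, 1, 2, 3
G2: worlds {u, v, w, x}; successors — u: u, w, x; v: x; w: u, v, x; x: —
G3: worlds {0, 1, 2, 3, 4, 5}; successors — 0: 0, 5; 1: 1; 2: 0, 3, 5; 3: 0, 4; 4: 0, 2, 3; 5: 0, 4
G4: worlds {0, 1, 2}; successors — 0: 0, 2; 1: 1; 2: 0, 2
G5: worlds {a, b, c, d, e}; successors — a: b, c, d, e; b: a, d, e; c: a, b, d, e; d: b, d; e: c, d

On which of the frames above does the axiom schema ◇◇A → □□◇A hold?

This is the axiom for a generalized confluence (Geach) condition; its first-order frame correspondent is ∀x ∀y ∀z ((xR²y ∧ xR²z) → ∃w (y = w ∧ zRw)).
G1: fails — 0R²0, 0R²3 but no w with 0=w and 3Rw.
G2: fails — uR²u, uR²v but no t with u=t and vRt.
G3: fails — 0R²4, 0R²0 but no w with 4=w and 0Rw.
G4: holds.
G5: fails — aR²a, aR²a but no w with a=w and aRw.

G4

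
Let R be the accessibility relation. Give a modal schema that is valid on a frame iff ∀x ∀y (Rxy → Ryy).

A defining formula is □(□q → q) (the T□ axiom).
Suppose □(□q→q) is valid. Take Rxy and set V(q)={w : Ryw}. Then at y, □q holds; since □(□q→q) at x, □q→q at y, so q at y, i.e. Ryy.

□(□q → q)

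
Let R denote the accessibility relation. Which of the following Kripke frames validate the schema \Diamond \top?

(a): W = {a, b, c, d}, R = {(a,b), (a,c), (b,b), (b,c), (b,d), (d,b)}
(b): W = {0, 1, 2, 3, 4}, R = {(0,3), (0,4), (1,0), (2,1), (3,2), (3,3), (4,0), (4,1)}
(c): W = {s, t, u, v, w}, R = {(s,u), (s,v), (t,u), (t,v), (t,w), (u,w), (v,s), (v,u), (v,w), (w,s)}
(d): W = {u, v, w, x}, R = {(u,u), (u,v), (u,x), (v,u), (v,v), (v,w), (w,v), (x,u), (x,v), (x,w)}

This is the axiom for seriality; its first-order frame correspondent is \forall x \exists y Rxy.
(a): fails — world c has no successor.
(b): condition met.
(c): condition met.
(d): condition met.

(b), (c), (d)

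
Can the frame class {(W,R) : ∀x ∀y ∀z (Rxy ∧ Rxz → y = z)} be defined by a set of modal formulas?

Yes — defined by ◇q → □q

Yes: it is partial functionality, defined by the CD schema ◇q → □q.
Suppose ◇q→□q is valid. Take Rxy, Rxz and set V(q)={y}. Then ◇q at x, so □q at x, so q at z, i.e. z=y.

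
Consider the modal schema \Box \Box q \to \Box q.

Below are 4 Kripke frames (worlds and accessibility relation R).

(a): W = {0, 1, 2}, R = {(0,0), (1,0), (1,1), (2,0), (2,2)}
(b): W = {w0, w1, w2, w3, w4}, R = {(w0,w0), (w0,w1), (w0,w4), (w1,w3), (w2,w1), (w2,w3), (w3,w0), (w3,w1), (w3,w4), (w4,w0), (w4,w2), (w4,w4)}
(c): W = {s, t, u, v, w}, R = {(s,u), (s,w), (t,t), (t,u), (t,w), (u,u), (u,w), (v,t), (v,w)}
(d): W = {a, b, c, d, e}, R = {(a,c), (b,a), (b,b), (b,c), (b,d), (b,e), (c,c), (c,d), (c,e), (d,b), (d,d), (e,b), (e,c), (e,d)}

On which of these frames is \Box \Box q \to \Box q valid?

(a), (c), (d)

This is the axiom for density; its first-order frame correspondent is \forall x \forall y (Rxy \to \exists z (Rxz \wedge Rzy)).
(a): condition met.
(b): fails — Rw1w3 but no z with Rw1z and Rzw3.
(c): condition met.
(d): condition met.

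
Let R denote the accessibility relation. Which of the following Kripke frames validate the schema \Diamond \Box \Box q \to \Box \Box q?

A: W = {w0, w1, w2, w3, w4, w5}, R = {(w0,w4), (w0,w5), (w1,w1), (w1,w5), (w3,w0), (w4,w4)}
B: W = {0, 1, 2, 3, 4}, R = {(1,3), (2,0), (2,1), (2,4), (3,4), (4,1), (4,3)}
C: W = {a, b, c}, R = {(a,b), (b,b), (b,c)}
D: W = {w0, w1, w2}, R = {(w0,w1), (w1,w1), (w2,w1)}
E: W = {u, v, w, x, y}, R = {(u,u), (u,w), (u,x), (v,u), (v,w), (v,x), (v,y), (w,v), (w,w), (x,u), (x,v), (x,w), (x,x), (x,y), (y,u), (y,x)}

D, E

The schema corresponds to a generalized confluence (Geach) condition: \forall x \forall y \forall z ((xRy \wedge x R^2 z) \to \exists w (y R^2 w \wedge z = w)).
A: fails — w0Rw5, w0R²w4 but no w with w5R²w and w4=w.
B: fails — 1R3, 1R²4 but no w with 3R²w and 4=w.
C: fails — bRc, bR²b but no w with cR²w and b=w.
D: holds.
E: holds.
Valid on: D, E.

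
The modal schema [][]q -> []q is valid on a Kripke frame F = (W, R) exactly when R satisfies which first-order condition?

Suppose □□q→□q is valid. Take Rxy and set V(q)={w : xR²w}. Then □□q at x, so □q at x, so q at y, i.e. ∃z(Rxz∧Rzy).
The converse is a direct semantic check.
So the correspondent is density.

density: forall x forall y (Rxy -> exists z (Rxz & Rzy))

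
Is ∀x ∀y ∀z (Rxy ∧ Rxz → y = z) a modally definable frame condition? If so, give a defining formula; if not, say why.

The condition is partial functionality. A defining modal formula is ◇r → □r.
Suppose ◇r→□r is valid. Take Rxy, Rxz and set V(r)={y}. Then ◇r at x, so □r at x, so r at z, i.e. z=y.

Definable; ◇r → □r defines it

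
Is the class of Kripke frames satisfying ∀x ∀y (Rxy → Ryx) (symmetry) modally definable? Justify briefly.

Yes: it is symmetry, defined by the B schema q → □◇q.
Suppose q→□◇q is valid. Take Rxy and set V(q)={x}. Then q at x, so □◇q at x, so ◇q at y, so some z with Ryz has q; z=x, i.e. Ryx.

Yes, by q → □◇q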